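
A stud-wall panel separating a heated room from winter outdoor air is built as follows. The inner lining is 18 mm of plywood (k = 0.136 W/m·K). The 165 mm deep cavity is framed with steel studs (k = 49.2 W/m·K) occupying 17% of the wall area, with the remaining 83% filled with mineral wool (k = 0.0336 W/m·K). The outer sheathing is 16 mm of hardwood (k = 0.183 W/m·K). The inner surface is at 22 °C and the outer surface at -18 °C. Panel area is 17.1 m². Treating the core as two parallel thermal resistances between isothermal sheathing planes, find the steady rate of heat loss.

Q ≈ 2860 W

Sheathing layers in series; stud and cavity paths in parallel between them.
R_inner = 0.018/(0.136×17.1) = 0.00774 K/W
R_stud  = 0.165/(49.2×0.17×17.1) = 0.001154 K/W
R_cav   = 0.165/(0.0336×0.83×17.1) = 0.346 K/W
1/R_core = 1/R_stud + 1/R_cav → R_core = 0.00115 K/W
R_outer = 0.016/(0.183×17.1) = 0.005113 K/W
R_total = 0.014 K/W
Q = ΔT/R_total = 40/0.014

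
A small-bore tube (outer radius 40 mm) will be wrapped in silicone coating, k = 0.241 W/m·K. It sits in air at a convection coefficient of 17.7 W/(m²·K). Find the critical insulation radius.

For a cylinder r_cr = k/h = 0.241/17.7
r_cr = 13.6 mm; since the bare radius (40 mm) is above r_cr, any added insulation will reduce heat loss.

r_cr ≈ 13.6 mm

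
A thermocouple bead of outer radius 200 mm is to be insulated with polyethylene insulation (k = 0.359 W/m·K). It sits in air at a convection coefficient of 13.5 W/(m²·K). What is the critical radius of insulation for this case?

r_cr ≈ 53.2 mm

For a sphere r_cr = 2k/h = 2×0.359/13.5
r_cr = 53.2 mm; since the bare radius (200 mm) is above r_cr, any added insulation will reduce heat loss.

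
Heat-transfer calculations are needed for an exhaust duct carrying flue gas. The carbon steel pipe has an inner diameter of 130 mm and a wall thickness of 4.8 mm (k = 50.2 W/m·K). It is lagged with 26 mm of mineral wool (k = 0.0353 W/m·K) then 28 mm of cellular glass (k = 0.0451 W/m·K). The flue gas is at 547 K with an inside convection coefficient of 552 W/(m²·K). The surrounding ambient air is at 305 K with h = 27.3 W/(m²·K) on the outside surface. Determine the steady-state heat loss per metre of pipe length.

q′ ≈ 102 W/m

For a radial system each layer contributes R = ln(r_out/r_in)/(2πkL); films add R = 1/(hA).
R_inner film = 1/(h_i·2πr₁L) = 1/(552×2π×0.065×1) = 0.004436 K/W
R_carbon steel pipe wall = ln(69.8/65)/(2π×50.2×1) = 2.259×10^-4 K/W
R_mineral wool = ln(95.8/69.8)/(2π×0.0353×1) = 1.428 K/W
R_cellular glass = ln(123.8/95.8)/(2π×0.0451×1) = 0.9048 K/W
R_outer film = 1/(h_o·2πr_oL) = 1/(27.3×2π×0.1238×1) = 0.04709 K/W
R_total = 2.384 K/W
Q = ΔT/R_total = 242/2.384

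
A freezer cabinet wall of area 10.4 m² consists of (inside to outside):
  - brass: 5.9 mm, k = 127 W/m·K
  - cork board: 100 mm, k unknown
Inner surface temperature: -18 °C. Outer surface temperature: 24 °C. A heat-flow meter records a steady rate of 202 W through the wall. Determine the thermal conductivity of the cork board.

Series thermal resistances:
R_brass = L/(kA) = 0.0059/(127×10.4) = 4.467×10^-6 K/W
Sum of known resistances R_other = 4.467×10^-6 K/W
Total R = ΔT/Q = 42/202 = 0.2079 K/W
R_cork board = R_total − R_other = 0.2079 K/W
k = L/(R·A) = 0.1/(0.2079×10.4)

k ≈ 0.0462 W/(m·K)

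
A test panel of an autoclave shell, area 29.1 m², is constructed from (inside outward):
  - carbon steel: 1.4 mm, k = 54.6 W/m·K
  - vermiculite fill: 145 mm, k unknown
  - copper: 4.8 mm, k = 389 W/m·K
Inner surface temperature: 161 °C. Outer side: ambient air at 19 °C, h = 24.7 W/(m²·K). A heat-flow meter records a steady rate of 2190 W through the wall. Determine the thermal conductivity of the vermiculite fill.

k ≈ 0.0785 W/(m·K)

Thermal resistances in series:
R_carbon steel = L/(kA) = 0.0014/(54.6×29.1) = 8.811×10^-7 K/W
R_copper = L/(kA) = 0.0048/(389×29.1) = 4.24×10^-7 K/W
R_outer film = 1/(h_o·A) = 1/(24.7×29.1) = 0.001391 K/W
Sum of known resistances R_other = 0.001393 K/W
Total R = ΔT/Q = 142/2190 = 0.06484 K/W
R_vermiculite fill = R_total − R_other = 0.06345 K/W
k = L/(R·A) = 0.145/(0.06345×29.1)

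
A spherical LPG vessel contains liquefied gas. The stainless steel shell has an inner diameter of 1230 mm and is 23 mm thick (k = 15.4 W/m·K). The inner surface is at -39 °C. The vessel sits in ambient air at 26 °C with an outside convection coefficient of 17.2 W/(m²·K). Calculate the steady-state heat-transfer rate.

Radial (spherical) resistances in series:
R_stainless steel shell = (1/0.615 − 1/0.638)/(4π×15.4) = 3.029×10^-4 K/W
R_outer film = 1/(h·4πr_o²) = 1/(17.2×4π×0.638²) = 0.01137 K/W
R_total = 0.01167 K/W
Q = ΔT/R_total = 65/0.01167

Q ≈ 5570 W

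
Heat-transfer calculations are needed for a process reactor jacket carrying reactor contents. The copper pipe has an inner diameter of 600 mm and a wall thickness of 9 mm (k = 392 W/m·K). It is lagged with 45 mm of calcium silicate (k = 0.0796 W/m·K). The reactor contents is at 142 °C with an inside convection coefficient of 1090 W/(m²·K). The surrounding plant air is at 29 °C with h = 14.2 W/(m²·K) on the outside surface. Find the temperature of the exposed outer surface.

T ≈ 40.8 °C

Treating each annulus and film as a series resistance:
R_inner film = 1/(h_i·2πr₁L) = 1/(1090×2π×0.3×1) = 4.867×10^-4 K/W
R_copper pipe wall = ln(309/300)/(2π×392×1) = 1.2×10^-5 K/W
R_calcium silicate = ln(354/309)/(2π×0.0796×1) = 0.2718 K/W
R_outer film = 1/(h_o·2πr_oL) = 1/(14.2×2π×0.354×1) = 0.03166 K/W
R_total = 0.304 K/W
Q = ΔT/R_total = 113/0.304
Q = 372 W/m
T_interface = T_inner − Q·ΣR(inner→interface) = 142 − 372×0.2723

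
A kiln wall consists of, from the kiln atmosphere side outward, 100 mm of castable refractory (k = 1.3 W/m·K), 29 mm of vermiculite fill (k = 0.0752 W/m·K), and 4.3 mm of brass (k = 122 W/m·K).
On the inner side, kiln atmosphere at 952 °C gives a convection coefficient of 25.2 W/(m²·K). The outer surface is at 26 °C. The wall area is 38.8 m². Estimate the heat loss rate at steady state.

Q ≈ 71500 W

Series thermal resistances:
R_inner film = 1/(h_i·A) = 1/(25.2×38.8) = 0.001023 K/W
R_castable refractory = L/(kA) = 0.1/(1.3×38.8) = 0.001983 K/W
R_vermiculite fill = L/(kA) = 0.029/(0.0752×38.8) = 0.009939 K/W
R_brass = L/(kA) = 0.0043/(122×38.8) = 9.084×10^-7 K/W
R_total = 0.01295 K/W
Q = ΔT / R_total = 926 / 0.01295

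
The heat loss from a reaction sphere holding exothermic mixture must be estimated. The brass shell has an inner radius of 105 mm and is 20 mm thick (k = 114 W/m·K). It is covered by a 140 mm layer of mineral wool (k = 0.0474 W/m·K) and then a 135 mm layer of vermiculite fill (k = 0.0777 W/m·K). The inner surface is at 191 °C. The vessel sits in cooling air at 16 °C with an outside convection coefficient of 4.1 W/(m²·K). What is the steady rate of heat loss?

Spherical conduction: R = (1/r_in − 1/r_out)/(4πk) per layer; series-sum.
R_brass shell = (1/0.105 − 1/0.125)/(4π×114) = 0.001064 K/W
R_mineral wool = (1/0.125 − 1/0.265)/(4π×0.0474) = 7.096 K/W
R_vermiculite fill = (1/0.265 − 1/0.4)/(4π×0.0777) = 1.304 K/W
R_outer film = 1/(h·4πr_o²) = 1/(4.1×4π×0.4²) = 0.1213 K/W
R_total = 8.522 K/W
Q = ΔT/R_total = 175/8.522

Q ≈ 20.5 W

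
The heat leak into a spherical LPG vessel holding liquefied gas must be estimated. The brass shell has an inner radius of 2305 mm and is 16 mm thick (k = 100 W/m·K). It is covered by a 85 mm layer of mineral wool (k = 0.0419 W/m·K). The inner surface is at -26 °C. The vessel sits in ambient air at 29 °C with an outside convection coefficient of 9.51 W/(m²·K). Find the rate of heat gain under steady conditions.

Radial (spherical) resistances in series:
R_brass shell = (1/2.305 − 1/2.321)/(4π×100) = 2.38×10^-6 K/W
R_mineral wool = (1/2.321 − 1/2.406)/(4π×0.0419) = 0.02891 K/W
R_outer film = 1/(h·4πr_o²) = 1/(9.51×4π×2.406²) = 0.001446 K/W
R_total = 0.03036 K/W
Q = ΔT/R_total = 55/0.03036

Q ≈ 1810 W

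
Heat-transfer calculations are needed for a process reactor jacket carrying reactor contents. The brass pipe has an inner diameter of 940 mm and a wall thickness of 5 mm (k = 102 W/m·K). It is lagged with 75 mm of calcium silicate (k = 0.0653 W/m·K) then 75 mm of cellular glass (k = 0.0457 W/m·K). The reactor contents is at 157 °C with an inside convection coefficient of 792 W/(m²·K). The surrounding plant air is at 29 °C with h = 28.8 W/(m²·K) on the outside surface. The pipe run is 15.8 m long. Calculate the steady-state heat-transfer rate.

Q ≈ 2490 W

Radial resistances (cylindrical: R_cond = ln(r_o/r_i)/(2πkL), R_conv = 1/(h·2πrL)):
R_inner film = 1/(h_i·2πr₁L) = 1/(792×2π×0.47×15.8) = 2.706×10^-5 K/W
R_brass pipe wall = ln(475/470)/(2π×102×15.8) = 1.045×10^-6 K/W
R_calcium silicate = ln(550/475)/(2π×0.0653×15.8) = 0.02261 K/W
R_cellular glass = ln(625/550)/(2π×0.0457×15.8) = 0.02818 K/W
R_outer film = 1/(h_o·2πr_oL) = 1/(28.8×2π×0.625×15.8) = 5.596×10^-4 K/W
R_total = 0.05138 K/W
Q = ΔT/R_total = 128/0.05138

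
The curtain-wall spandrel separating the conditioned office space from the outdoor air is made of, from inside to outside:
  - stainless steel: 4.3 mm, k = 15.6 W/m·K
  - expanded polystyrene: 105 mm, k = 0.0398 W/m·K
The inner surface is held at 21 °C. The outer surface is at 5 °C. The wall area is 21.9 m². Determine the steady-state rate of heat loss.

Q ≈ 133 W

Using the resistance-network approach (series):
R_stainless steel = L/(kA) = 0.0043/(15.6×21.9) = 1.259×10^-5 K/W
R_expanded polystyrene = L/(kA) = 0.105/(0.0398×21.9) = 0.1205 K/W
R_total = 0.1205 K/W
Q = ΔT / R_total = 16 / 0.1205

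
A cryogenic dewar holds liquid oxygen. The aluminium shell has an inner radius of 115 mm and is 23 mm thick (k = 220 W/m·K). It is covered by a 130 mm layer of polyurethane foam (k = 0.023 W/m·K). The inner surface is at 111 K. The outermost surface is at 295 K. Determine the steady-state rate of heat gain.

Q ≈ 15.1 W

Radial (spherical) resistances in series:
R_aluminium shell = (1/0.115 − 1/0.138)/(4π×220) = 5.242×10^-4 K/W
R_polyurethane foam = (1/0.138 − 1/0.268)/(4π×0.023) = 12.16 K/W
R_total = 12.16 K/W
Q = ΔT/R_total = 184/12.16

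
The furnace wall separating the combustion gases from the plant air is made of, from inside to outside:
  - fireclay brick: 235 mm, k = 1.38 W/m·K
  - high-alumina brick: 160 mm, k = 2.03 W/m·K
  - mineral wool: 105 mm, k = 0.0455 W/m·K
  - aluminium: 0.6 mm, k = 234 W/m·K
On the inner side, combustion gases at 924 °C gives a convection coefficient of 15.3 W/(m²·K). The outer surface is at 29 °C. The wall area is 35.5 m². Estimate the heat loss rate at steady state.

Q ≈ 12100 W

Using the resistance-network approach (series):
R_inner film = 1/(h_i·A) = 1/(15.3×35.5) = 0.001841 K/W
R_fireclay brick = L/(kA) = 0.235/(1.38×35.5) = 0.004797 K/W
R_high-alumina brick = L/(kA) = 0.16/(2.03×35.5) = 0.00222 K/W
R_mineral wool = L/(kA) = 0.105/(0.0455×35.5) = 0.06501 K/W
R_aluminium = L/(kA) = 0.0006/(234×35.5) = 7.223×10^-8 K/W
R_total = 0.07386 K/W
Q = ΔT / R_total = 895 / 0.07386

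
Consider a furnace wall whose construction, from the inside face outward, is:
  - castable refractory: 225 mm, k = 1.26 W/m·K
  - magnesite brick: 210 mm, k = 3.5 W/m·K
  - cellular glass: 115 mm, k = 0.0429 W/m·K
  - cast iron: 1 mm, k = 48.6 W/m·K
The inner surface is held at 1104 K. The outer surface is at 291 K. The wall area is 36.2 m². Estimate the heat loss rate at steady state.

Series thermal resistances:
R_castable refractory = L/(kA) = 0.225/(1.26×36.2) = 0.004933 K/W
R_magnesite brick = L/(kA) = 0.21/(3.5×36.2) = 0.001657 K/W
R_cellular glass = L/(kA) = 0.115/(0.0429×36.2) = 0.07405 K/W
R_cast iron = L/(kA) = 0.001/(48.6×36.2) = 5.684×10^-7 K/W
R_total = 0.08064 K/W
Q = ΔT / R_total = 813 / 0.08064

Q ≈ 10100 W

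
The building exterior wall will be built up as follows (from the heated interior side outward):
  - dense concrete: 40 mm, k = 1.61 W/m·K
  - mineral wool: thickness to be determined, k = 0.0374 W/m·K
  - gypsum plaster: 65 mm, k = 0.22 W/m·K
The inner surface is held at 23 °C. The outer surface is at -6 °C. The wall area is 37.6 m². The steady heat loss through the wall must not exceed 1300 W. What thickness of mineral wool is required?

L ≈ 19.4 mm

Using the resistance-network approach (series):
R_dense concrete = L/(kA) = 0.04/(1.61×37.6) = 6.608×10^-4 K/W
R_gypsum plaster = L/(kA) = 0.065/(0.22×37.6) = 0.007858 K/W
Sum of the known resistances R_other = 0.008519 K/W
Required total resistance R_tot = ΔT/Q_allow = 29/1300 = 0.02231 K/W
R_mineral wool = R_tot − R_other = 0.01379 K/W
L = R·k·A = 0.01379×0.0374×37.6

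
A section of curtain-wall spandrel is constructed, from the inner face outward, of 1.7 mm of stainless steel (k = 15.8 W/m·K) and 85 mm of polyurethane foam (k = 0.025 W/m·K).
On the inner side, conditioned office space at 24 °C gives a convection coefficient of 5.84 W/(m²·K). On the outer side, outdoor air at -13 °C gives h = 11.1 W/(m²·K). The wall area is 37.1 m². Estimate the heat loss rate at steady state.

Q ≈ 375 W

Using the resistance-network approach (series):
R_inner film = 1/(h_i·A) = 1/(5.84×37.1) = 0.004615 K/W
R_stainless steel = L/(kA) = 0.0017/(15.8×37.1) = 2.9×10^-6 K/W
R_polyurethane foam = L/(kA) = 0.085/(0.025×37.1) = 0.09164 K/W
R_outer film = 1/(h_o·A) = 1/(11.1×37.1) = 0.002428 K/W
R_total = 0.09869 K/W
Q = ΔT / R_total = 37 / 0.09869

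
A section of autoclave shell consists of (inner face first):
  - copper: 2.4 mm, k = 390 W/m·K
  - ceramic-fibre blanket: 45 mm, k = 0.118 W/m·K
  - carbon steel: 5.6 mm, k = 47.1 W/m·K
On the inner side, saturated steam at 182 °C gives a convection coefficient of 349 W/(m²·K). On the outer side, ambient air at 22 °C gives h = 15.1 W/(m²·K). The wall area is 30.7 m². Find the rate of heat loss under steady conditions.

Thermal resistances in series:
R_inner film = 1/(h_i·A) = 1/(349×30.7) = 9.333×10^-5 K/W
R_copper = L/(kA) = 0.0024/(390×30.7) = 2.005×10^-7 K/W
R_ceramic-fibre blanket = L/(kA) = 0.045/(0.118×30.7) = 0.01242 K/W
R_carbon steel = L/(kA) = 0.0056/(47.1×30.7) = 3.873×10^-6 K/W
R_outer film = 1/(h_o·A) = 1/(15.1×30.7) = 0.002157 K/W
R_total = 0.01468 K/W
Q = ΔT / R_total = 160 / 0.01468

Q ≈ 10900 W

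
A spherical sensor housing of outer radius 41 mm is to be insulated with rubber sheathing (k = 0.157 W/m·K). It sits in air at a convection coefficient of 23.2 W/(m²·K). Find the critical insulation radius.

r_cr ≈ 13.5 mm

For a sphere r_cr = 2k/h = 2×0.157/23.2
r_cr = 13.5 mm; since the bare radius (41 mm) is above r_cr, any added insulation will reduce heat loss.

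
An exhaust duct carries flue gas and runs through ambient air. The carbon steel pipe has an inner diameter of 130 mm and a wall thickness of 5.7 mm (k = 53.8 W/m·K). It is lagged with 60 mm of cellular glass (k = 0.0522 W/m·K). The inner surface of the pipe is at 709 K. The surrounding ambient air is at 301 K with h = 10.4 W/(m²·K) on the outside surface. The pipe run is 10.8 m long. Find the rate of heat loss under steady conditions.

For a radial system each layer contributes R = ln(r_out/r_in)/(2πkL); films add R = 1/(hA).
R_carbon steel pipe wall = ln(70.7/65)/(2π×53.8×10.8) = 2.302×10^-5 K/W
R_cellular glass = ln(130.7/70.7)/(2π×0.0522×10.8) = 0.1735 K/W
R_outer film = 1/(h_o·2πr_oL) = 1/(10.4×2π×0.1307×10.8) = 0.01084 K/W
R_total = 0.1843 K/W
Q = ΔT/R_total = 408/0.1843

Q ≈ 2210 W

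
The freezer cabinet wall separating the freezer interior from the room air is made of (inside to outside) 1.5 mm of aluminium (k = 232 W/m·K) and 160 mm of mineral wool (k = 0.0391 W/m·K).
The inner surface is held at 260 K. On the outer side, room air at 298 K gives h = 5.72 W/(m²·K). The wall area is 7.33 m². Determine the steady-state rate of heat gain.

Series thermal resistances:
R_aluminium = L/(kA) = 0.0015/(232×7.33) = 8.821×10^-7 K/W
R_mineral wool = L/(kA) = 0.16/(0.0391×7.33) = 0.5583 K/W
R_outer film = 1/(h_o·A) = 1/(5.72×7.33) = 0.02385 K/W
R_total = 0.5821 K/W
Q = ΔT / R_total = 38 / 0.5821

Q ≈ 65.3 W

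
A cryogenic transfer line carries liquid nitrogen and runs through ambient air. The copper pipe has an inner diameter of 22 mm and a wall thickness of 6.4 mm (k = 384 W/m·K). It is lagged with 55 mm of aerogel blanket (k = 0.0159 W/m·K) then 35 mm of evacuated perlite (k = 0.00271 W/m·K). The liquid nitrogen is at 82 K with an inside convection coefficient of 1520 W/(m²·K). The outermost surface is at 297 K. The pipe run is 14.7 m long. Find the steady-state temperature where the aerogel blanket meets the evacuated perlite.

Per-layer cylindrical resistances, series-summed:
R_inner film = 1/(h_i·2πr₁L) = 1/(1520×2π×0.011×14.7) = 6.475×10^-4 K/W
R_copper pipe wall = ln(17.4/11)/(2π×384×14.7) = 1.293×10^-5 K/W
R_aerogel blanket = ln(72.4/17.4)/(2π×0.0159×14.7) = 0.9708 K/W
R_evacuated perlite = ln(107.4/72.4)/(2π×0.00271×14.7) = 1.576 K/W
R_total = 2.547 K/W
Q = ΔT/R_total = 215/2.547
Q = 84.4 W
T_interface = T_inner + Q·ΣR(inner→interface) = 82 + 84.4×0.9715

T ≈ 164 K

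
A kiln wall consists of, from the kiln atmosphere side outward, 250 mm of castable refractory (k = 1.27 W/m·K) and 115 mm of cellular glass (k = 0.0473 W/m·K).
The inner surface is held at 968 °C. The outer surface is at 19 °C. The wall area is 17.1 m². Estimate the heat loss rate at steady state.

Treating each layer as a thermal resistance in series:
R_castable refractory = L/(kA) = 0.25/(1.27×17.1) = 0.01151 K/W
R_cellular glass = L/(kA) = 0.115/(0.0473×17.1) = 0.1422 K/W
R_total = 0.1537 K/W
Q = ΔT / R_total = 949 / 0.1537

Q ≈ 6170 W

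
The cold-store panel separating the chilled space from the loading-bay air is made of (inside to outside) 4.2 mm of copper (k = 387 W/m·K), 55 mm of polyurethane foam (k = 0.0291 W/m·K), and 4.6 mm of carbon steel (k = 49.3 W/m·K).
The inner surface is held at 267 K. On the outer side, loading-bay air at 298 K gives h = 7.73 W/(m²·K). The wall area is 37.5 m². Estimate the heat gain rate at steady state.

Q ≈ 576 W

Thermal resistances in series:
R_copper = L/(kA) = 0.0042/(387×37.5) = 2.894×10^-7 K/W
R_polyurethane foam = L/(kA) = 0.055/(0.0291×37.5) = 0.0504 K/W
R_carbon steel = L/(kA) = 0.0046/(49.3×37.5) = 2.488×10^-6 K/W
R_outer film = 1/(h_o·A) = 1/(7.73×37.5) = 0.00345 K/W
R_total = 0.05385 K/W
Q = ΔT / R_total = 31 / 0.05385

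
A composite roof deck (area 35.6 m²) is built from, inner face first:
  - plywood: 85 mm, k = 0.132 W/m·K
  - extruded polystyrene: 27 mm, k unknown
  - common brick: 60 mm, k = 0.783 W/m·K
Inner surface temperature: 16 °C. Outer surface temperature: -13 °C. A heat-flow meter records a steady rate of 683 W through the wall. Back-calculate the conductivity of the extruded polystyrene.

Thermal resistances in series:
R_plywood = L/(kA) = 0.085/(0.132×35.6) = 0.01809 K/W
R_common brick = L/(kA) = 0.06/(0.783×35.6) = 0.002152 K/W
Sum of known resistances R_other = 0.02024 K/W
Total R = ΔT/Q = 29/683 = 0.04246 K/W
R_extruded polystyrene = R_total − R_other = 0.02222 K/W
k = L/(R·A) = 0.027/(0.02222×35.6)

k ≈ 0.0341 W/(m·K)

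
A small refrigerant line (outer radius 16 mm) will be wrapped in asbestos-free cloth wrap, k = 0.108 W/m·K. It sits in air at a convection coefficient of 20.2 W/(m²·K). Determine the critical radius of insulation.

r_cr ≈ 5.35 mm

For a cylinder r_cr = k/h = 0.108/20.2
r_cr = 5.35 mm; since the bare radius (16 mm) is above r_cr, any added insulation will reduce heat loss.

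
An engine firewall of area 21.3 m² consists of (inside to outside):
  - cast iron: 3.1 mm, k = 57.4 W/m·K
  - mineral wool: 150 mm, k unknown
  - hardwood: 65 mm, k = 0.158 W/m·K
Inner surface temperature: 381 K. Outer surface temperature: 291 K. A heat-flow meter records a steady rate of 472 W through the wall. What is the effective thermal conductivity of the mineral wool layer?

k ≈ 0.0411 W/(m·K)

Thermal resistances in series:
R_cast iron = L/(kA) = 0.0031/(57.4×21.3) = 2.536×10^-6 K/W
R_hardwood = L/(kA) = 0.065/(0.158×21.3) = 0.01931 K/W
Sum of known resistances R_other = 0.01932 K/W
Total R = ΔT/Q = 90/472 = 0.1907 K/W
R_mineral wool = R_total − R_other = 0.1714 K/W
k = L/(R·A) = 0.15/(0.1714×21.3)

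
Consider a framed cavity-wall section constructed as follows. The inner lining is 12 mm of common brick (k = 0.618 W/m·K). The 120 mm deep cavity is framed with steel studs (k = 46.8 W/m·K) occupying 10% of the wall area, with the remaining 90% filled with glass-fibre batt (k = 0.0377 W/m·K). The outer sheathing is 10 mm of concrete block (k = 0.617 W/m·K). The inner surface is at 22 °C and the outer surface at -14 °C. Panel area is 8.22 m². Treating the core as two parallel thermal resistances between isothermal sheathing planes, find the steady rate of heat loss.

Sheathing layers in series; stud and cavity paths in parallel between them.
R_inner = 0.012/(0.618×8.22) = 0.002362 K/W
R_stud  = 0.12/(46.8×0.1×8.22) = 0.003119 K/W
R_cav   = 0.12/(0.0377×0.9×8.22) = 0.4303 K/W
1/R_core = 1/R_stud + 1/R_cav → R_core = 0.003097 K/W
R_outer = 0.01/(0.617×8.22) = 0.001972 K/W
R_total = 0.007431 K/W
Q = ΔT/R_total = 36/0.007431

Q ≈ 4840 W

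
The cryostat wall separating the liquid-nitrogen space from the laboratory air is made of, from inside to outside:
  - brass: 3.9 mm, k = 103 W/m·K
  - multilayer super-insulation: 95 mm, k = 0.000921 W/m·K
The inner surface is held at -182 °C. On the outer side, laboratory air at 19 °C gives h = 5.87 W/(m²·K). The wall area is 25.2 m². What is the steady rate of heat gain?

Q ≈ 49 W

Thermal resistances in series:
R_brass = L/(kA) = 0.0039/(103×25.2) = 1.503×10^-6 K/W
R_multilayer super-insulation = L/(kA) = 0.095/(0.000921×25.2) = 4.093 K/W
R_outer film = 1/(h_o·A) = 1/(5.87×25.2) = 0.00676 K/W
R_total = 4.1 K/W
Q = ΔT / R_total = 201 / 4.1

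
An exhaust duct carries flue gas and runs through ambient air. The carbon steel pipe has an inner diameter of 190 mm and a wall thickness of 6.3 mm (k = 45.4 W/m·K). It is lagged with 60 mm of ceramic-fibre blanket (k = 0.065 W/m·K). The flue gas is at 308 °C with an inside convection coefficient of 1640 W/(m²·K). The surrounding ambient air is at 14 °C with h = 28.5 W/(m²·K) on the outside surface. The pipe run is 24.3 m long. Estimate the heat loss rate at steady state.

Q ≈ 6080 W

Treating each annulus and film as a series resistance:
R_inner film = 1/(h_i·2πr₁L) = 1/(1640×2π×0.095×24.3) = 4.204×10^-5 K/W
R_carbon steel pipe wall = ln(101.3/95)/(2π×45.4×24.3) = 9.263×10^-6 K/W
R_ceramic-fibre blanket = ln(161.3/101.3)/(2π×0.065×24.3) = 0.04687 K/W
R_outer film = 1/(h_o·2πr_oL) = 1/(28.5×2π×0.1613×24.3) = 0.001425 K/W
R_total = 0.04835 K/W
Q = ΔT/R_total = 294/0.04835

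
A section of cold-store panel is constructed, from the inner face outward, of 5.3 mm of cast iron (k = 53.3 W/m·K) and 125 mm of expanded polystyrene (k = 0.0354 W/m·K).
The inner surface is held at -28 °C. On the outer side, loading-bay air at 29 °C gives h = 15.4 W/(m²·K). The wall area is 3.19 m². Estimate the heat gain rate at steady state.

Treating each layer as a thermal resistance in series:
R_cast iron = L/(kA) = 0.0053/(53.3×3.19) = 3.117×10^-5 K/W
R_expanded polystyrene = L/(kA) = 0.125/(0.0354×3.19) = 1.107 K/W
R_outer film = 1/(h_o·A) = 1/(15.4×3.19) = 0.02036 K/W
R_total = 1.127 K/W
Q = ΔT / R_total = 57 / 1.127

Q ≈ 50.6 W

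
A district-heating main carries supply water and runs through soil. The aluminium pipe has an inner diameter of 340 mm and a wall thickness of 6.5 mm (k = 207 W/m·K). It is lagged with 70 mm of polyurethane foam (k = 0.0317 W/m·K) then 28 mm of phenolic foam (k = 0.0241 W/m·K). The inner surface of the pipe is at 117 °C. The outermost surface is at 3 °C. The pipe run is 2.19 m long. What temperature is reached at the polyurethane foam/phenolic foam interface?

T ≈ 36.9 °C

For a radial system each layer contributes R = ln(r_out/r_in)/(2πkL); films add R = 1/(hA).
R_aluminium pipe wall = ln(176.5/170)/(2π×207×2.19) = 1.317×10^-5 K/W
R_polyurethane foam = ln(246.5/176.5)/(2π×0.0317×2.19) = 0.7658 K/W
R_phenolic foam = ln(274.5/246.5)/(2π×0.0241×2.19) = 0.3244 K/W
R_total = 1.09 K/W
Q = ΔT/R_total = 114/1.09
Q = 105 W
T_interface = T_inner − Q·ΣR(inner→interface) = 117 − 105×0.7658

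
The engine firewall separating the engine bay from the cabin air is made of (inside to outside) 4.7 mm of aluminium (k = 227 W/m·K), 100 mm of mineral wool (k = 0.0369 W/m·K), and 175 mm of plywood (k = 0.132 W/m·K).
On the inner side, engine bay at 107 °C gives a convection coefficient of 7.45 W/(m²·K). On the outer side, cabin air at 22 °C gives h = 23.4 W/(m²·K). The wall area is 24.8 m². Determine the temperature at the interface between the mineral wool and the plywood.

T ≈ 49.6 °C

Using the resistance-network approach (series):
R_inner film = 1/(h_i·A) = 1/(7.45×24.8) = 0.005412 K/W
R_aluminium = L/(kA) = 0.0047/(227×24.8) = 8.349×10^-7 K/W
R_mineral wool = L/(kA) = 0.1/(0.0369×24.8) = 0.1093 K/W
R_plywood = L/(kA) = 0.175/(0.132×24.8) = 0.05346 K/W
R_outer film = 1/(h_o·A) = 1/(23.4×24.8) = 0.001723 K/W
R_total = 0.1699 K/W;  Q = ΔT/R_total = 85/0.1699 = 500.4 W
T_interface = T_inner − Q·ΣR(inner→interface) = 107 − 500×0.1147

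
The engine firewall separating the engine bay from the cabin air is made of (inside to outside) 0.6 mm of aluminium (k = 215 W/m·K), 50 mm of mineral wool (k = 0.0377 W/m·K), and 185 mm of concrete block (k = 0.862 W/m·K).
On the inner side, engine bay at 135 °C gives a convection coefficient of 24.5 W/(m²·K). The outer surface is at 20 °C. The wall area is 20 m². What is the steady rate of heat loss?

Model the wall as resistances in series:
R_inner film = 1/(h_i·A) = 1/(24.5×20) = 0.002041 K/W
R_aluminium = L/(kA) = 0.0006/(215×20) = 1.395×10^-7 K/W
R_mineral wool = L/(kA) = 0.05/(0.0377×20) = 0.06631 K/W
R_concrete block = L/(kA) = 0.185/(0.862×20) = 0.01073 K/W
R_total = 0.07908 K/W
Q = ΔT / R_total = 115 / 0.07908

Q ≈ 1450 W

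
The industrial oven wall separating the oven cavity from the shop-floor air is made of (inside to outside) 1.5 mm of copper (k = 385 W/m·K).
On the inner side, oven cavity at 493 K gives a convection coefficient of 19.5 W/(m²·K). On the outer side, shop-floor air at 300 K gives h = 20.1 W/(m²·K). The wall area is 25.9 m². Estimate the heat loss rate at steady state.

Q ≈ 49500 W

Treating each layer as a thermal resistance in series:
R_inner film = 1/(h_i·A) = 1/(19.5×25.9) = 0.00198 K/W
R_copper = L/(kA) = 0.0015/(385×25.9) = 1.504×10^-7 K/W
R_outer film = 1/(h_o·A) = 1/(20.1×25.9) = 0.001921 K/W
R_total = 0.003901 K/W
Q = ΔT / R_total = 193 / 0.003901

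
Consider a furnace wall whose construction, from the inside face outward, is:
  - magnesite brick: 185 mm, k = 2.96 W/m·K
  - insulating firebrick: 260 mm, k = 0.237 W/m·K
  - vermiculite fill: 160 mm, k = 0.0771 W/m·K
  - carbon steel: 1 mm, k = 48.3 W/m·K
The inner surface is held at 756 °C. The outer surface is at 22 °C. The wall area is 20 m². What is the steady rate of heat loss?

Q ≈ 4540 W

Model the wall as resistances in series:
R_magnesite brick = L/(kA) = 0.185/(2.96×20) = 0.003125 K/W
R_insulating firebrick = L/(kA) = 0.26/(0.237×20) = 0.05485 K/W
R_vermiculite fill = L/(kA) = 0.16/(0.0771×20) = 0.1038 K/W
R_carbon steel = L/(kA) = 0.001/(48.3×20) = 1.035×10^-6 K/W
R_total = 0.1617 K/W
Q = ΔT / R_total = 734 / 0.1617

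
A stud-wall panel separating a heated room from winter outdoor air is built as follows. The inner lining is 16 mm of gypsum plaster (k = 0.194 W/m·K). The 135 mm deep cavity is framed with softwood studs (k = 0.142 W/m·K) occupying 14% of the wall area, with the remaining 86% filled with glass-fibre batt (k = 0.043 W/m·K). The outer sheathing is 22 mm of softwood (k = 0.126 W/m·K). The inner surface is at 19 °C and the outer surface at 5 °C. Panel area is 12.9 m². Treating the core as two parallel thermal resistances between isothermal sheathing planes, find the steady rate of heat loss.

Q ≈ 68.6 W

Sheathing layers in series; stud and cavity paths in parallel between them.
R_inner = 0.016/(0.194×12.9) = 0.006393 K/W
R_stud  = 0.135/(0.142×0.14×12.9) = 0.5264 K/W
R_cav   = 0.135/(0.043×0.86×12.9) = 0.283 K/W
1/R_core = 1/R_stud + 1/R_cav → R_core = 0.1841 K/W
R_outer = 0.022/(0.126×12.9) = 0.01354 K/W
R_total = 0.204 K/W
Q = ΔT/R_total = 14/0.204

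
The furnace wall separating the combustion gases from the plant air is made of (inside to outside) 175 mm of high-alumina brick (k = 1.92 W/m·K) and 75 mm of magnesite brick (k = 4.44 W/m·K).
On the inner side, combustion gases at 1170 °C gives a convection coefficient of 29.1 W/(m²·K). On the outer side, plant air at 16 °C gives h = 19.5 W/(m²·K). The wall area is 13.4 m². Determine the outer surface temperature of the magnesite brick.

T ≈ 322 °C

Treating each layer as a thermal resistance in series:
R_inner film = 1/(h_i·A) = 1/(29.1×13.4) = 0.002564 K/W
R_high-alumina brick = L/(kA) = 0.175/(1.92×13.4) = 0.006802 K/W
R_magnesite brick = L/(kA) = 0.075/(4.44×13.4) = 0.001261 K/W
R_outer film = 1/(h_o·A) = 1/(19.5×13.4) = 0.003827 K/W
R_total = 0.01445 K/W;  Q = ΔT/R_total = 1154/0.01445 = 79840 W
T_interface = T_inner − Q·ΣR(inner→interface) = 1170 − 79800×0.01063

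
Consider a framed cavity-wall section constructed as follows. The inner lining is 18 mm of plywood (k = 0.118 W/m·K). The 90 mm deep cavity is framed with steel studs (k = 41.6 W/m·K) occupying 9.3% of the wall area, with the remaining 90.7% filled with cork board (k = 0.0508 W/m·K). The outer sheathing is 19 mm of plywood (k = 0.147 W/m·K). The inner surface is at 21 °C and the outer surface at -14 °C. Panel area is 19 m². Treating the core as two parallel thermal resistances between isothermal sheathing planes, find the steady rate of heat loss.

Q ≈ 2180 W

Sheathing layers in series; stud and cavity paths in parallel between them.
R_inner = 0.018/(0.118×19) = 0.008029 K/W
R_stud  = 0.09/(41.6×0.093×19) = 0.001224 K/W
R_cav   = 0.09/(0.0508×0.907×19) = 0.1028 K/W
1/R_core = 1/R_stud + 1/R_cav → R_core = 0.00121 K/W
R_outer = 0.019/(0.147×19) = 0.006803 K/W
R_total = 0.01604 K/W
Q = ΔT/R_total = 35/0.01604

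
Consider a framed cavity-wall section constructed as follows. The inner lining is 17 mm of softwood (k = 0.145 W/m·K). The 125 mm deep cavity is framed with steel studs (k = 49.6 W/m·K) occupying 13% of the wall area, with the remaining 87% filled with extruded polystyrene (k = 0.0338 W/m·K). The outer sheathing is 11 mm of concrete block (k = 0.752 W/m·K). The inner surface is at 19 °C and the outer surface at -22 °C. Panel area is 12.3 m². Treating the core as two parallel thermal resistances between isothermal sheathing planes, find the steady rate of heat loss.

Q ≈ 3340 W

Sheathing layers in series; stud and cavity paths in parallel between them.
R_inner = 0.017/(0.145×12.3) = 0.009532 K/W
R_stud  = 0.125/(49.6×0.13×12.3) = 0.001576 K/W
R_cav   = 0.125/(0.0338×0.87×12.3) = 0.3456 K/W
1/R_core = 1/R_stud + 1/R_cav → R_core = 0.001569 K/W
R_outer = 0.011/(0.752×12.3) = 0.001189 K/W
R_total = 0.01229 K/W
Q = ΔT/R_total = 41/0.01229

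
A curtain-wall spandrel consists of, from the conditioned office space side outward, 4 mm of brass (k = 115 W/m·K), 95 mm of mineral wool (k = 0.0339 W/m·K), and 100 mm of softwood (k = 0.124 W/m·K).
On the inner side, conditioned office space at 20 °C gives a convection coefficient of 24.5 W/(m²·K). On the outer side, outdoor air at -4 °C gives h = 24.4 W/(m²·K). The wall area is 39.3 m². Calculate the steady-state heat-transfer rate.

Q ≈ 256 W

Thermal resistances in series:
R_inner film = 1/(h_i·A) = 1/(24.5×39.3) = 0.001039 K/W
R_brass = L/(kA) = 0.004/(115×39.3) = 8.851×10^-7 K/W
R_mineral wool = L/(kA) = 0.095/(0.0339×39.3) = 0.07131 K/W
R_softwood = L/(kA) = 0.1/(0.124×39.3) = 0.02052 K/W
R_outer film = 1/(h_o·A) = 1/(24.4×39.3) = 0.001043 K/W
R_total = 0.09391 K/W
Q = ΔT / R_total = 24 / 0.09391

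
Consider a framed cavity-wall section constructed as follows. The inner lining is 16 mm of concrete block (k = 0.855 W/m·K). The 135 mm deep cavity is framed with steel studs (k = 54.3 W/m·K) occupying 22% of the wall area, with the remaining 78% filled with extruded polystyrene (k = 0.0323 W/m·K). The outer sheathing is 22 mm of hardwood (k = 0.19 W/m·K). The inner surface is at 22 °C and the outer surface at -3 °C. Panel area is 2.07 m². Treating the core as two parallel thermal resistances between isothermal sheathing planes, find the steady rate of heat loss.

Q ≈ 355 W

Sheathing layers in series; stud and cavity paths in parallel between them.
R_inner = 0.016/(0.855×2.07) = 0.00904 K/W
R_stud  = 0.135/(54.3×0.22×2.07) = 0.005459 K/W
R_cav   = 0.135/(0.0323×0.78×2.07) = 2.589 K/W
1/R_core = 1/R_stud + 1/R_cav → R_core = 0.005448 K/W
R_outer = 0.022/(0.19×2.07) = 0.05594 K/W
R_total = 0.07043 K/W
Q = ΔT/R_total = 25/0.07043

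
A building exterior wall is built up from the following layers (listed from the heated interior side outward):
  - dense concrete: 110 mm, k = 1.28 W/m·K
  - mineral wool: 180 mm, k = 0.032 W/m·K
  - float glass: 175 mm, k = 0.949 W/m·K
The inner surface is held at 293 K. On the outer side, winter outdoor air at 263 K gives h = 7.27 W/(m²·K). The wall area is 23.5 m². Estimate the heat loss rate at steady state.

Q ≈ 117 W

Model the wall as resistances in series:
R_dense concrete = L/(kA) = 0.11/(1.28×23.5) = 0.003657 K/W
R_mineral wool = L/(kA) = 0.18/(0.032×23.5) = 0.2394 K/W
R_float glass = L/(kA) = 0.175/(0.949×23.5) = 0.007847 K/W
R_outer film = 1/(h_o·A) = 1/(7.27×23.5) = 0.005853 K/W
R_total = 0.2567 K/W
Q = ΔT / R_total = 30 / 0.2567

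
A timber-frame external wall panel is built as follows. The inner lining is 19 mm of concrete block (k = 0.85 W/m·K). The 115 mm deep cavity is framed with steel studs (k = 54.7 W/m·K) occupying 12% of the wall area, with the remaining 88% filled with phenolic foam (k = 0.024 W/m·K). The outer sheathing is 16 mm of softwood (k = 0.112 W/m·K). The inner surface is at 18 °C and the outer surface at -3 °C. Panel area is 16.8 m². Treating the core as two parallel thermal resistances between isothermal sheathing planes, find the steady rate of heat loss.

Q ≈ 1930 W

Sheathing layers in series; stud and cavity paths in parallel between them.
R_inner = 0.019/(0.85×16.8) = 0.001331 K/W
R_stud  = 0.115/(54.7×0.12×16.8) = 0.001043 K/W
R_cav   = 0.115/(0.024×0.88×16.8) = 0.3241 K/W
1/R_core = 1/R_stud + 1/R_cav → R_core = 0.00104 K/W
R_outer = 0.016/(0.112×16.8) = 0.008503 K/W
R_total = 0.01087 K/W
Q = ΔT/R_total = 21/0.01087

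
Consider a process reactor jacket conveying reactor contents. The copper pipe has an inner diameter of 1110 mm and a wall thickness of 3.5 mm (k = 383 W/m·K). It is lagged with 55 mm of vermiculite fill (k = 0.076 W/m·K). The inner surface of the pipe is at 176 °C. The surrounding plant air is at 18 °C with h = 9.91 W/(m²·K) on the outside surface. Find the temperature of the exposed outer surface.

Treating each annulus and film as a series resistance:
R_copper pipe wall = ln(558.5/555)/(2π×383×1) = 2.612×10^-6 K/W
R_vermiculite fill = ln(613.5/558.5)/(2π×0.076×1) = 0.1967 K/W
R_outer film = 1/(h_o·2πr_oL) = 1/(9.91×2π×0.6135×1) = 0.02618 K/W
R_total = 0.2229 K/W
Q = ΔT/R_total = 158/0.2229
Q = 709 W/m
T_interface = T_inner − Q·ΣR(inner→interface) = 176 − 709×0.1967

T ≈ 36.6 °C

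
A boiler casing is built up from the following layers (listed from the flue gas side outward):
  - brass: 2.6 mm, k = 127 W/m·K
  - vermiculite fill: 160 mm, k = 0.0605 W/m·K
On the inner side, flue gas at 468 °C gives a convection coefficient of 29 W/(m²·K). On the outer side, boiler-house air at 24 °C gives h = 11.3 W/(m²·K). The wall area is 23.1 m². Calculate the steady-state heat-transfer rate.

Treating each layer as a thermal resistance in series:
R_inner film = 1/(h_i·A) = 1/(29×23.1) = 0.001493 K/W
R_brass = L/(kA) = 0.0026/(127×23.1) = 8.863×10^-7 K/W
R_vermiculite fill = L/(kA) = 0.16/(0.0605×23.1) = 0.1145 K/W
R_outer film = 1/(h_o·A) = 1/(11.3×23.1) = 0.003831 K/W
R_total = 0.1198 K/W
Q = ΔT / R_total = 444 / 0.1198

Q ≈ 3710 W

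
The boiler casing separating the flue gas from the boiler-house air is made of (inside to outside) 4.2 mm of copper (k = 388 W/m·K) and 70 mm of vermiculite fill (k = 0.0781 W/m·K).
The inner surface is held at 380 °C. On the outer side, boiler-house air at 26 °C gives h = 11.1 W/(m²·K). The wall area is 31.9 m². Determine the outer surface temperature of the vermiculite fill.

Treating each layer as a thermal resistance in series:
R_copper = L/(kA) = 0.0042/(388×31.9) = 3.393×10^-7 K/W
R_vermiculite fill = L/(kA) = 0.07/(0.0781×31.9) = 0.0281 K/W
R_outer film = 1/(h_o·A) = 1/(11.1×31.9) = 0.002824 K/W
R_total = 0.03092 K/W;  Q = ΔT/R_total = 354/0.03092 = 11450 W
T_interface = T_inner − Q·ΣR(inner→interface) = 380 − 11400×0.0281

T ≈ 58.3 °C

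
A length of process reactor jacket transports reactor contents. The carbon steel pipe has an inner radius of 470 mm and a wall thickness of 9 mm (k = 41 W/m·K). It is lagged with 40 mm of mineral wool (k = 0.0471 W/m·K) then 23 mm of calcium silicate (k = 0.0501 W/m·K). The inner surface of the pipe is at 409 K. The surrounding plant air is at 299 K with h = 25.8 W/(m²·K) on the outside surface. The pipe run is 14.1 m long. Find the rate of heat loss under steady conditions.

Treating each annulus and film as a series resistance:
R_carbon steel pipe wall = ln(479/470)/(2π×41×14.1) = 5.222×10^-6 K/W
R_mineral wool = ln(519/479)/(2π×0.0471×14.1) = 0.01922 K/W
R_calcium silicate = ln(542/519)/(2π×0.0501×14.1) = 0.00977 K/W
R_outer film = 1/(h_o·2πr_oL) = 1/(25.8×2π×0.542×14.1) = 8.072×10^-4 K/W
R_total = 0.0298 K/W
Q = ΔT/R_total = 110/0.0298

Q ≈ 3690 W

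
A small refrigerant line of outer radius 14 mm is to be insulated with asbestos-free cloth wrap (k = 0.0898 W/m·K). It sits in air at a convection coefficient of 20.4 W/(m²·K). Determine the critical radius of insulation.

For a cylinder r_cr = k/h = 0.0898/20.4
r_cr = 4.4 mm; since the bare radius (14 mm) is above r_cr, any added insulation will reduce heat loss.

r_cr ≈ 4.4 mm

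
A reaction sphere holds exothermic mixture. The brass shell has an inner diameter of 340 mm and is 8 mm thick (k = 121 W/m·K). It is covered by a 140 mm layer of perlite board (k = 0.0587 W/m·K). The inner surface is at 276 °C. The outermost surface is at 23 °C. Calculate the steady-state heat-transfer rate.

Each spherical layer contributes R = (1/r_i − 1/r_o)/(4πk):
R_brass shell = (1/0.17 − 1/0.178)/(4π×121) = 1.739×10^-4 K/W
R_perlite board = (1/0.178 − 1/0.318)/(4π×0.0587) = 3.353 K/W
R_total = 3.353 K/W
Q = ΔT/R_total = 253/3.353

Q ≈ 75.5 W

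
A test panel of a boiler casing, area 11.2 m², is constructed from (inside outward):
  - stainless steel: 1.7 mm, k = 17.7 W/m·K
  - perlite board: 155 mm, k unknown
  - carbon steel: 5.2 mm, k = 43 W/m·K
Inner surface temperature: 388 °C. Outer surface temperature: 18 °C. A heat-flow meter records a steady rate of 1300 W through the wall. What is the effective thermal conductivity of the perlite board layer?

Treating each layer as a thermal resistance in series:
R_stainless steel = L/(kA) = 0.0017/(17.7×11.2) = 8.575×10^-6 K/W
R_carbon steel = L/(kA) = 0.0052/(43×11.2) = 1.08×10^-5 K/W
Sum of known resistances R_other = 1.937×10^-5 K/W
Total R = ΔT/Q = 370/1300 = 0.2846 K/W
R_perlite board = R_total − R_other = 0.2846 K/W
k = L/(R·A) = 0.155/(0.2846×11.2)

k ≈ 0.0486 W/(m·K)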